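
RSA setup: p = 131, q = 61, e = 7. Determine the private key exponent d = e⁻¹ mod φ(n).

3343

φ(n) = (p−1)(q−1) = 130·60 = 7800.
Need d with 7·d ≡ 1 (mod 7800). Apply the extended Euclidean algorithm:
7800 = 1114*7 + 2
7 = 3*2 + 1
2 = 2*1 + 0
Back-substitute:
1 = 7 − 3·2
1 = −3·7800 + 3343·7
So 7·3343 ≡ 1 (mod 7800), hence d = 3343.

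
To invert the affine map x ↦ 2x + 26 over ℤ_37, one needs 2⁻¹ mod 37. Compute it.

19

Apply the Euclidean algorithm to 37 and 2:
37 = 18·2 + 1
2 = 2·1 + 0
The gcd is 1. Working backward:
1 = 37 − 18·2
Thus 2·(-18) ≡ 1 (mod 37); reducing, -18 mod 37 = 19.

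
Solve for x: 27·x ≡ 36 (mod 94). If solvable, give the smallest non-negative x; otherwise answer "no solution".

First find gcd(27, 94):
94 = 3×27 + 13
27 = 2×13 + 1
13 = 13×1 + 0
gcd = 1, so a unique solution mod 94 exists.
Back-substitute for the Bézout coefficients:
1 = 27 − 2·13
1 = −2·94 + 7·27
So 27·(7) ≡ 1 (mod 94), giving 27⁻¹ ≡ 7.
x ≡ 27⁻¹·36 ≡ 7·36 ≡ 64 (mod 94).

64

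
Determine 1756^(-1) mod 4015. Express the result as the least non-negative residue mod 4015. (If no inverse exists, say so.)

3121

Run Euclid on (4015, 1756):
4015 = 2·1756 + 503
1756 = 3·503 + 247
503 = 2·247 + 9
247 = 27·9 + 4
9 = 2·4 + 1
4 = 4·1 + 0
The gcd is 1. Working backward:
1 = 9 − 2·4
1 = −2·247 + 55·9
1 = 55·503 − 112·247
1 = −112·1756 + 391·503
1 = 391·4015 − 894·1756
So 1756·(-894) ≡ 1 (mod 4015), and -894 ≡ 3121 (mod 4015).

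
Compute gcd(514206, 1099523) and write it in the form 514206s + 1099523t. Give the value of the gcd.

1

Euclidean algorithm:
1099523 = 2×514206 + 71111
514206 = 7×71111 + 16429
71111 = 4×16429 + 5395
16429 = 3×5395 + 244
5395 = 22×244 + 27
244 = 9×27 + 1
27 = 27×1 + 0
gcd(514206, 1099523) = 1.
Working backward:
1 = 244 − 9·27
1 = −9·5395 + 199·244
1 = 199·16429 − 606·5395
1 = −606·71111 + 2623·16429
1 = 2623·514206 − 18967·71111
1 = −18967·1099523 + 40557·514206
So 1 = (-18967)·1099523 + (40557)·514206.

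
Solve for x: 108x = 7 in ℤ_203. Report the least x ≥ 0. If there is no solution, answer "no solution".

First find gcd(108, 203):
203 = 1*108 + 95
108 = 1*95 + 13
95 = 7*13 + 4
13 = 3*4 + 1
4 = 4*1 + 0
gcd = 1, so a unique solution mod 203 exists.
Back-substitute for the Bézout coefficients:
1 = 13 − 3·4
1 = −3·95 + 22·13
1 = 22·108 − 25·95
1 = −25·203 + 47·108
So 108·(47) ≡ 1 (mod 203), giving 108⁻¹ ≡ 47.
x ≡ 108⁻¹·7 ≡ 47·7 ≡ 126 (mod 203).

126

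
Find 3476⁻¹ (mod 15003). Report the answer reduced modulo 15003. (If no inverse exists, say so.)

gcd(15003, 3476) by repeated division:
15003 = 4·3476 + 1099
3476 = 3·1099 + 179
1099 = 6·179 + 25
179 = 7·25 + 4
25 = 6·4 + 1
4 = 4·1 + 0
gcd = 1, so the inverse exists. Back-substitute:
1 = 25 − 6·4
1 = −6·179 + 43·25
1 = 43·1099 − 264·179
1 = −264·3476 + 835·1099
1 = 835·15003 − 3604·3476
Hence 3476⁻¹ ≡ -3604 ≡ 11399 (mod 15003).

11399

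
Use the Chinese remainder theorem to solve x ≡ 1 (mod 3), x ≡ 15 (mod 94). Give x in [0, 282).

109

Write x = 1 + 3·k. Then 3·k ≡ 15 − 1 ≡ 14 (mod 94).
Need 3⁻¹ mod 94. Extended Euclid on (94, 3):
94 = 31·3 + 1
3 = 3·1 + 0
Back-substitute:
1 = 94 − 31·3
3⁻¹ ≡ 63 (mod 94), so k ≡ 63·14 ≡ 36 (mod 94).
x = 1 + 3·36 = 109.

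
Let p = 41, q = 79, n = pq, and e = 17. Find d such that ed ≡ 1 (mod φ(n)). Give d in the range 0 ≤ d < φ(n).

2753

φ(n) = (p−1)(q−1) = 40·78 = 3120.
Need d with 17·d ≡ 1 (mod 3120). Apply the extended Euclidean algorithm:
3120 = 183·17 + 9
17 = 1·9 + 8
9 = 1·8 + 1
8 = 8·1 + 0
Back-substitute:
1 = 9 − 8
1 = −17 + 2·9
1 = 2·3120 − 367·17
So 17·(-367) ≡ 1 (mod 3120), hence d ≡ -367 ≡ 2753 (mod 3120).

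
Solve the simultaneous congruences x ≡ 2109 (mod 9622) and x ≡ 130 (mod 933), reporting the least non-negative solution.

7776685

Write x = 2109 + 9622·k. Then 9622·k ≡ 130 − 2109 ≡ 820 (mod 933).
Need 9622⁻¹ mod 933. Extended Euclid on (933, 292):
933 = 3·292 + 57
292 = 5·57 + 7
57 = 8·7 + 1
7 = 7·1 + 0
Back-substitute:
1 = 57 − 8·7
1 = −8·292 + 41·57
1 = 41·933 − 131·292
9622⁻¹ ≡ 802 (mod 933), so k ≡ 802·820 ≡ 808 (mod 933).
x = 2109 + 9622·808 = 7776685.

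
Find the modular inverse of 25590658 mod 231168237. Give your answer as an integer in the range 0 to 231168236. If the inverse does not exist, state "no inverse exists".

Extended Euclidean algorithm:
231168237 = 9·25590658 + 852315
25590658 = 30·852315 + 21208
852315 = 40·21208 + 3995
21208 = 5·3995 + 1233
3995 = 3·1233 + 296
1233 = 4·296 + 49
296 = 6·49 + 2
49 = 24·2 + 1
2 = 2·1 + 0
gcd = 1, so the inverse exists. Back-substitute:
1 = 49 − 24·2
1 = −24·296 + 145·49
1 = 145·1233 − 604·296
1 = −604·3995 + 1957·1233
1 = 1957·21208 − 10389·3995
1 = −10389·852315 + 417517·21208
1 = 417517·25590658 − 12535899·852315
1 = −12535899·231168237 + 113240608·25590658
So 25590658·113240608 ≡ 1 (mod 231168237).

113240608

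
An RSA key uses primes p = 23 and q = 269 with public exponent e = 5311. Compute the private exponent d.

φ(n) = (p−1)(q−1) = 22·268 = 5896.
Need d with 5311·d ≡ 1 (mod 5896). Apply the extended Euclidean algorithm:
5896 = 1·5311 + 585
5311 = 9·585 + 46
585 = 12·46 + 33
46 = 1·33 + 13
33 = 2·13 + 7
13 = 1·7 + 6
7 = 1·6 + 1
6 = 6·1 + 0
Back-substitute:
1 = 7 − 6
1 = −13 + 2·7
1 = 2·33 − 5·13
1 = −5·46 + 7·33
1 = 7·585 − 89·46
1 = −89·5311 + 808·585
1 = 808·5896 − 897·5311
So 5311·(-897) ≡ 1 (mod 5896), hence d ≡ -897 ≡ 4999 (mod 5896).

4999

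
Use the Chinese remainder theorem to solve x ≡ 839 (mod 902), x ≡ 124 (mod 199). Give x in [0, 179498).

Write x = 839 + 902·k. Then 902·k ≡ 124 − 839 ≡ 81 (mod 199).
Need 902⁻¹ mod 199. Extended Euclid on (199, 106):
199 = 1·106 + 93
106 = 1·93 + 13
93 = 7·13 + 2
13 = 6·2 + 1
2 = 2·1 + 0
Back-substitute:
1 = 13 − 6·2
1 = −6·93 + 43·13
1 = 43·106 − 49·93
1 = −49·199 + 92·106
902⁻¹ ≡ 92 (mod 199), so k ≡ 92·81 ≡ 89 (mod 199).
x = 839 + 902·89 = 81117.

81117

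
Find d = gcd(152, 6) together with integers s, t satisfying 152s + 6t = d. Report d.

2

Repeated division:
152 = 25·6 + 2
6 = 3·2 + 0
gcd(152, 6) = 2.
Working backward:
2 = 152 − 25·6
So 2 = (1)·152 + (-25)·6.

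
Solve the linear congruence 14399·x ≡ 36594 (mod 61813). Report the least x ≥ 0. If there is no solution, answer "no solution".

12366

First find gcd(14399, 61813):
61813 = 4·14399 + 4217
14399 = 3·4217 + 1748
4217 = 2·1748 + 721
1748 = 2·721 + 306
721 = 2·306 + 109
306 = 2·109 + 88
109 = 1·88 + 21
88 = 4·21 + 4
21 = 5·4 + 1
4 = 4·1 + 0
gcd = 1, so a unique solution mod 61813 exists.
Back-substitute for the Bézout coefficients:
1 = 21 − 5·4
1 = −5·88 + 21·21
1 = 21·109 − 26·88
1 = −26·306 + 73·109
1 = 73·721 − 172·306
1 = −172·1748 + 417·721
1 = 417·4217 − 1006·1748
1 = −1006·14399 + 3435·4217
1 = 3435·61813 − 14746·14399
So 14399·(-14746) ≡ 1 (mod 61813), giving 14399⁻¹ ≡ 47067.
x ≡ 14399⁻¹·36594 ≡ 47067·36594 ≡ 12366 (mod 61813).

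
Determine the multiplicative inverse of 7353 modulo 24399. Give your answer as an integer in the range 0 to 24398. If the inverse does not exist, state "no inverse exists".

Euclidean algorithm on 24399, 7353:
24399 = 3·7353 + 2340
7353 = 3·2340 + 333
2340 = 7·333 + 9
333 = 37·9 + 0
Since gcd = 9 > 1, 7353 is not a unit mod 24399.

no inverse exists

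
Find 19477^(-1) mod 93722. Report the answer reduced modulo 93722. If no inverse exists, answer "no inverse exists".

12179

Extended Euclidean algorithm:
93722 = 4·19477 + 15814
19477 = 1·15814 + 3663
15814 = 4·3663 + 1162
3663 = 3·1162 + 177
1162 = 6·177 + 100
177 = 1·100 + 77
100 = 1·77 + 23
77 = 3·23 + 8
23 = 2·8 + 7
8 = 1·7 + 1
7 = 7·1 + 0
Since gcd(19477, 93722) = 1, back-substitute to write 1 as a combination:
1 = 8 − 7
1 = −23 + 3·8
1 = 3·77 − 10·23
1 = −10·100 + 13·77
1 = 13·177 − 23·100
1 = −23·1162 + 151·177
1 = 151·3663 − 476·1162
1 = −476·15814 + 2055·3663
1 = 2055·19477 − 2531·15814
1 = −2531·93722 + 12179·19477
So 19477·12179 ≡ 1 (mod 93722).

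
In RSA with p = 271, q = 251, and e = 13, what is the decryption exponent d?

φ(n) = (p−1)(q−1) = 270·250 = 67500.
Need d with 13·d ≡ 1 (mod 67500). Apply the extended Euclidean algorithm:
67500 = 5192·13 + 4
13 = 3·4 + 1
4 = 4·1 + 0
Back-substitute:
1 = 13 − 3·4
1 = −3·67500 + 15577·13
So 13·15577 ≡ 1 (mod 67500), hence d = 15577.

15577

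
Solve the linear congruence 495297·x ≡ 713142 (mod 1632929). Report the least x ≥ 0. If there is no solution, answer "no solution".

295236

First find gcd(495297, 1632929):
1632929 = 3·495297 + 147038
495297 = 3·147038 + 54183
147038 = 2·54183 + 38672
54183 = 1·38672 + 15511
38672 = 2·15511 + 7650
15511 = 2·7650 + 211
7650 = 36·211 + 54
211 = 3·54 + 49
54 = 1·49 + 5
49 = 9·5 + 4
5 = 1·4 + 1
4 = 4·1 + 0
gcd = 1, so a unique solution mod 1632929 exists.
Back-substitute for the Bézout coefficients:
1 = 5 − 4
1 = −49 + 10·5
1 = 10·54 − 11·49
1 = −11·211 + 43·54
1 = 43·7650 − 1559·211
1 = −1559·15511 + 3161·7650
1 = 3161·38672 − 7881·15511
1 = −7881·54183 + 11042·38672
1 = 11042·147038 − 29965·54183
1 = −29965·495297 + 100937·147038
1 = 100937·1632929 − 332776·495297
So 495297·(-332776) ≡ 1 (mod 1632929), giving 495297⁻¹ ≡ 1300153.
x ≡ 495297⁻¹·713142 ≡ 1300153·713142 ≡ 295236 (mod 1632929).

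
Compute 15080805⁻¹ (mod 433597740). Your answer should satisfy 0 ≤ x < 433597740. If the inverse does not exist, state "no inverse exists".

Euclidean algorithm on 433597740, 15080805:
433597740 = 28×15080805 + 11335200
15080805 = 1×11335200 + 3745605
11335200 = 3×3745605 + 98385
3745605 = 38×98385 + 6975
98385 = 14×6975 + 735
6975 = 9×735 + 360
735 = 2×360 + 15
360 = 24×15 + 0
The gcd is 15, not 1, hence no inverse exists.

no inverse exists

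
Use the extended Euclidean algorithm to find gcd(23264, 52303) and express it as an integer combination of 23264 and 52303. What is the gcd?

Repeated division:
52303 = 2*23264 + 5775
23264 = 4*5775 + 164
5775 = 35*164 + 35
164 = 4*35 + 24
35 = 1*24 + 11
24 = 2*11 + 2
11 = 5*2 + 1
2 = 2*1 + 0
gcd(23264, 52303) = 1.
Back-substituting:
1 = 11 − 5·2
1 = −5·24 + 11·11
1 = 11·35 − 16·24
1 = −16·164 + 75·35
1 = 75·5775 − 2641·164
1 = −2641·23264 + 10639·5775
1 = 10639·52303 − 23919·23264
So 1 = (10639)·52303 + (-23919)·23264.

1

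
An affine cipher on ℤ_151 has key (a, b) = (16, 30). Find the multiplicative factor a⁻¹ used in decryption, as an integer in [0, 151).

85

gcd(151, 16) by repeated division:
151 = 9×16 + 7
16 = 2×7 + 2
7 = 3×2 + 1
2 = 2×1 + 0
Since gcd(16, 151) = 1, back-substitute to write 1 as a combination:
1 = 7 − 3·2
1 = −3·16 + 7·7
1 = 7·151 − 66·16
Hence 16⁻¹ ≡ -66 ≡ 85 (mod 151).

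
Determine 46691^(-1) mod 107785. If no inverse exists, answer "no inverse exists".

26776

Extended Euclidean algorithm:
107785 = 2*46691 + 14403
46691 = 3*14403 + 3482
14403 = 4*3482 + 475
3482 = 7*475 + 157
475 = 3*157 + 4
157 = 39*4 + 1
4 = 4*1 + 0
Since gcd(46691, 107785) = 1, back-substitute to write 1 as a combination:
1 = 157 − 39·4
1 = −39·475 + 118·157
1 = 118·3482 − 865·475
1 = −865·14403 + 3578·3482
1 = 3578·46691 − 11599·14403
1 = −11599·107785 + 26776·46691
So 46691·26776 ≡ 1 (mod 107785).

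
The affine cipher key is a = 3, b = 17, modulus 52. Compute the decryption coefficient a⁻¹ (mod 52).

gcd(52, 3) by repeated division:
52 = 17*3 + 1
3 = 3*1 + 0
Since gcd(3, 52) = 1, back-substitute to write 1 as a combination:
1 = 52 − 17·3
Hence 3⁻¹ ≡ -17 ≡ 35 (mod 52).

35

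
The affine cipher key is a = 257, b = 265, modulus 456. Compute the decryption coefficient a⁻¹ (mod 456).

Run Euclid on (456, 257):
456 = 1·257 + 199
257 = 1·199 + 58
199 = 3·58 + 25
58 = 2·25 + 8
25 = 3·8 + 1
8 = 8·1 + 0
The gcd is 1. Working backward:
1 = 25 − 3·8
1 = −3·58 + 7·25
1 = 7·199 − 24·58
1 = −24·257 + 31·199
1 = 31·456 − 55·257
Thus 257·(-55) ≡ 1 (mod 456); reducing, -55 mod 456 = 401.

401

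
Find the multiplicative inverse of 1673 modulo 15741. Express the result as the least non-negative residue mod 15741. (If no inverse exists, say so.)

7019

gcd(15741, 1673) by repeated division:
15741 = 9×1673 + 684
1673 = 2×684 + 305
684 = 2×305 + 74
305 = 4×74 + 9
74 = 8×9 + 2
9 = 4×2 + 1
2 = 2×1 + 0
gcd = 1, so the inverse exists. Back-substitute:
1 = 9 − 4·2
1 = −4·74 + 33·9
1 = 33·305 − 136·74
1 = −136·684 + 305·305
1 = 305·1673 − 746·684
1 = −746·15741 + 7019·1673
So 1673·7019 ≡ 1 (mod 15741).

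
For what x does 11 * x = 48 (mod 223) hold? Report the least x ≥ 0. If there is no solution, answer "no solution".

126

First find gcd(11, 223):
223 = 20*11 + 3
11 = 3*3 + 2
3 = 1*2 + 1
2 = 2*1 + 0
gcd = 1, so a unique solution mod 223 exists.
Back-substitute for the Bézout coefficients:
1 = 3 − 2
1 = −11 + 4·3
1 = 4·223 − 81·11
So 11·(-81) ≡ 1 (mod 223), giving 11⁻¹ ≡ 142.
x ≡ 11⁻¹·48 ≡ 142·48 ≡ 126 (mod 223).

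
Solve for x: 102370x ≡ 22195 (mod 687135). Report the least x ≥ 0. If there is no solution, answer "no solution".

First find gcd(102370, 687135):
687135 = 6·102370 + 72915
102370 = 1·72915 + 29455
72915 = 2·29455 + 14005
29455 = 2·14005 + 1445
14005 = 9·1445 + 1000
1445 = 1·1000 + 445
1000 = 2·445 + 110
445 = 4·110 + 5
110 = 22·5 + 0
gcd = 5 and 5 | 22195, so solutions exist. Divide through by 5: 20474x ≡ 4439 (mod 137427).
Now find 20474⁻¹ mod 137427:
137427 = 6*20474 + 14583
20474 = 1*14583 + 5891
14583 = 2*5891 + 2801
5891 = 2*2801 + 289
2801 = 9*289 + 200
289 = 1*200 + 89
200 = 2*89 + 22
89 = 4*22 + 1
22 = 22*1 + 0
Back-substitute:
1 = 89 − 4·22
1 = −4·200 + 9·89
1 = 9·289 − 13·200
1 = −13·2801 + 126·289
1 = 126·5891 − 265·2801
1 = −265·14583 + 656·5891
1 = 656·20474 − 921·14583
1 = −921·137427 + 6182·20474
So 20474⁻¹ ≡ 6182 (mod 137427).
Then x ≡ 6182·4439 ≡ 93925 (mod 137427); the smallest non-negative solution is x = 93925.

93925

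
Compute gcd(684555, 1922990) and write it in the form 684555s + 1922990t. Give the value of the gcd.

Apply Euclid's algorithm to 1922990 and 684555:
1922990 = 2·684555 + 553880
684555 = 1·553880 + 130675
553880 = 4·130675 + 31180
130675 = 4·31180 + 5955
31180 = 5·5955 + 1405
5955 = 4·1405 + 335
1405 = 4·335 + 65
335 = 5·65 + 10
65 = 6·10 + 5
10 = 2·5 + 0
gcd(684555, 1922990) = 5.
Express as a combination:
5 = 65 − 6·10
5 = −6·335 + 31·65
5 = 31·1405 − 130·335
5 = −130·5955 + 551·1405
5 = 551·31180 − 2885·5955
5 = −2885·130675 + 12091·31180
5 = 12091·553880 − 51249·130675
5 = −51249·684555 + 63340·553880
5 = 63340·1922990 − 177929·684555
So 5 = (63340)·1922990 + (-177929)·684555.

5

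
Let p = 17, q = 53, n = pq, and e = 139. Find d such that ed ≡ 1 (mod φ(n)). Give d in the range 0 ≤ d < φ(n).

φ(n) = (p−1)(q−1) = 16·52 = 832.
Need d with 139·d ≡ 1 (mod 832). Apply the extended Euclidean algorithm:
832 = 5*139 + 137
139 = 1*137 + 2
137 = 68*2 + 1
2 = 2*1 + 0
Back-substitute:
1 = 137 − 68·2
1 = −68·139 + 69·137
1 = 69·832 − 413·139
So 139·(-413) ≡ 1 (mod 832), hence d ≡ -413 ≡ 419 (mod 832).

419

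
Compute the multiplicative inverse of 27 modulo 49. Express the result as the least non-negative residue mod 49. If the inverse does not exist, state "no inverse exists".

Apply the Euclidean algorithm to 49 and 27:
49 = 1×27 + 22
27 = 1×22 + 5
22 = 4×5 + 2
5 = 2×2 + 1
2 = 2×1 + 0
The gcd is 1. Working backward:
1 = 5 − 2·2
1 = −2·22 + 9·5
1 = 9·27 − 11·22
1 = −11·49 + 20·27
So 27·20 ≡ 1 (mod 49).

20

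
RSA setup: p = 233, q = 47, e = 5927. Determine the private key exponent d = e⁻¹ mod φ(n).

φ(n) = (p−1)(q−1) = 232·46 = 10672.
Need d with 5927·d ≡ 1 (mod 10672). Apply the extended Euclidean algorithm:
10672 = 1*5927 + 4745
5927 = 1*4745 + 1182
4745 = 4*1182 + 17
1182 = 69*17 + 9
17 = 1*9 + 8
9 = 1*8 + 1
8 = 8*1 + 0
Back-substitute:
1 = 9 − 8
1 = −17 + 2·9
1 = 2·1182 − 139·17
1 = −139·4745 + 558·1182
1 = 558·5927 − 697·4745
1 = −697·10672 + 1255·5927
So 5927·1255 ≡ 1 (mod 10672), hence d = 1255.

1255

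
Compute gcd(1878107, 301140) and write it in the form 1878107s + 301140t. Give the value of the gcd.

7

Repeated division:
1878107 = 6*301140 + 71267
301140 = 4*71267 + 16072
71267 = 4*16072 + 6979
16072 = 2*6979 + 2114
6979 = 3*2114 + 637
2114 = 3*637 + 203
637 = 3*203 + 28
203 = 7*28 + 7
28 = 4*7 + 0
gcd(1878107, 301140) = 7.
Express as a combination:
7 = 203 − 7·28
7 = −7·637 + 22·203
7 = 22·2114 − 73·637
7 = −73·6979 + 241·2114
7 = 241·16072 − 555·6979
7 = −555·71267 + 2461·16072
7 = 2461·301140 − 10399·71267
7 = −10399·1878107 + 64855·301140
So 7 = (-10399)·1878107 + (64855)·301140.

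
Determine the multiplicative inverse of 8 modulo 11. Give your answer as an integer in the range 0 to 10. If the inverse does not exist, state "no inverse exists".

Run Euclid on (11, 8):
11 = 1·8 + 3
8 = 2·3 + 2
3 = 1·2 + 1
2 = 2·1 + 0
gcd = 1, so the inverse exists. Back-substitute:
1 = 3 − 2
1 = −8 + 3·3
1 = 3·11 − 4·8
Thus 8·(-4) ≡ 1 (mod 11); reducing, -4 mod 11 = 7.

7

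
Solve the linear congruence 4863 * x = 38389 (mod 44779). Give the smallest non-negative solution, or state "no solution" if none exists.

First find gcd(4863, 44779):
44779 = 9×4863 + 1012
4863 = 4×1012 + 815
1012 = 1×815 + 197
815 = 4×197 + 27
197 = 7×27 + 8
27 = 3×8 + 3
8 = 2×3 + 2
3 = 1×2 + 1
2 = 2×1 + 0
gcd = 1, so a unique solution mod 44779 exists.
Back-substitute for the Bézout coefficients:
1 = 3 − 2
1 = −8 + 3·3
1 = 3·27 − 10·8
1 = −10·197 + 73·27
1 = 73·815 − 302·197
1 = −302·1012 + 375·815
1 = 375·4863 − 1802·1012
1 = −1802·44779 + 16593·4863
So 4863·(16593) ≡ 1 (mod 44779), giving 4863⁻¹ ≡ 16593.
x ≡ 4863⁻¹·38389 ≡ 16593·38389 ≡ 7402 (mod 44779).

7402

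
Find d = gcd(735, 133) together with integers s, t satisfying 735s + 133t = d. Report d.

7

Apply Euclid's algorithm to 735 and 133:
735 = 5·133 + 70
133 = 1·70 + 63
70 = 1·63 + 7
63 = 9·7 + 0
gcd(735, 133) = 7.
Back-substituting:
7 = 70 − 63
7 = −133 + 2·70
7 = 2·735 − 11·133
So 7 = (2)·735 + (-11)·133.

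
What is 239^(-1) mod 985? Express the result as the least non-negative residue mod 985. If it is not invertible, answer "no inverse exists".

gcd(985, 239) by repeated division:
985 = 4·239 + 29
239 = 8·29 + 7
29 = 4·7 + 1
7 = 7·1 + 0
The gcd is 1. Working backward:
1 = 29 − 4·7
1 = −4·239 + 33·29
1 = 33·985 − 136·239
Hence 239⁻¹ ≡ -136 ≡ 849 (mod 985).

849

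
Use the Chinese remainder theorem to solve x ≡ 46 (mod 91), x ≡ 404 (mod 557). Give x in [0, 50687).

Write x = 46 + 91·k. Then 91·k ≡ 404 − 46 ≡ 358 (mod 557).
Need 91⁻¹ mod 557. Extended Euclid on (557, 91):
557 = 6·91 + 11
91 = 8·11 + 3
11 = 3·3 + 2
3 = 1·2 + 1
2 = 2·1 + 0
Back-substitute:
1 = 3 − 2
1 = −11 + 4·3
1 = 4·91 − 33·11
1 = −33·557 + 202·91
91⁻¹ ≡ 202 (mod 557), so k ≡ 202·358 ≡ 463 (mod 557).
x = 46 + 91·463 = 42179.

42179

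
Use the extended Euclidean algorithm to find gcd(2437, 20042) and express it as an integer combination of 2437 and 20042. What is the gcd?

1

Apply Euclid's algorithm to 20042 and 2437:
20042 = 8·2437 + 546
2437 = 4·546 + 253
546 = 2·253 + 40
253 = 6·40 + 13
40 = 3·13 + 1
13 = 13·1 + 0
gcd(2437, 20042) = 1.
Back-substituting:
1 = 40 − 3·13
1 = −3·253 + 19·40
1 = 19·546 − 41·253
1 = −41·2437 + 183·546
1 = 183·20042 − 1505·2437
So 1 = (183)·20042 + (-1505)·2437.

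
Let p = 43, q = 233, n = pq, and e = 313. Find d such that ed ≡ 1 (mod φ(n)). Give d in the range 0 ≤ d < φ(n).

φ(n) = (p−1)(q−1) = 42·232 = 9744.
Need d with 313·d ≡ 1 (mod 9744). Apply the extended Euclidean algorithm:
9744 = 31*313 + 41
313 = 7*41 + 26
41 = 1*26 + 15
26 = 1*15 + 11
15 = 1*11 + 4
11 = 2*4 + 3
4 = 1*3 + 1
3 = 3*1 + 0
Back-substitute:
1 = 4 − 3
1 = −11 + 3·4
1 = 3·15 − 4·11
1 = −4·26 + 7·15
1 = 7·41 − 11·26
1 = −11·313 + 84·41
1 = 84·9744 − 2615·313
So 313·(-2615) ≡ 1 (mod 9744), hence d ≡ -2615 ≡ 7129 (mod 9744).

7129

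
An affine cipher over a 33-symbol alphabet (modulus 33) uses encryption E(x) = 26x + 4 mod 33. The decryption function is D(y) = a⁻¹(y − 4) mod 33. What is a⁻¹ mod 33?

gcd(33, 26) by repeated division:
33 = 1*26 + 7
26 = 3*7 + 5
7 = 1*5 + 2
5 = 2*2 + 1
2 = 2*1 + 0
The gcd is 1. Working backward:
1 = 5 − 2·2
1 = −2·7 + 3·5
1 = 3·26 − 11·7
1 = −11·33 + 14·26
So 26·14 ≡ 1 (mod 33).

14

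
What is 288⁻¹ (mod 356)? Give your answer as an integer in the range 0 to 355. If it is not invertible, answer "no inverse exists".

Euclidean algorithm on 356, 288:
356 = 1×288 + 68
288 = 4×68 + 16
68 = 4×16 + 4
16 = 4×4 + 0
Since gcd = 4 > 1, 288 is not a unit mod 356.

no inverse exists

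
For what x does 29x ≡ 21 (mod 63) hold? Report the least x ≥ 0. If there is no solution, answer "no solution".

First find gcd(29, 63):
63 = 2·29 + 5
29 = 5·5 + 4
5 = 1·4 + 1
4 = 4·1 + 0
gcd = 1, so a unique solution mod 63 exists.
Back-substitute for the Bézout coefficients:
1 = 5 − 4
1 = −29 + 6·5
1 = 6·63 − 13·29
So 29·(-13) ≡ 1 (mod 63), giving 29⁻¹ ≡ 50.
x ≡ 29⁻¹·21 ≡ 50·21 ≡ 42 (mod 63).

42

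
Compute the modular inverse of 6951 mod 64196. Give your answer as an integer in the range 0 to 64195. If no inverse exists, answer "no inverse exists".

Apply the Euclidean algorithm to 64196 and 6951:
64196 = 9×6951 + 1637
6951 = 4×1637 + 403
1637 = 4×403 + 25
403 = 16×25 + 3
25 = 8×3 + 1
3 = 3×1 + 0
Since gcd(6951, 64196) = 1, back-substitute to write 1 as a combination:
1 = 25 − 8·3
1 = −8·403 + 129·25
1 = 129·1637 − 524·403
1 = −524·6951 + 2225·1637
1 = 2225·64196 − 20549·6951
Thus 6951·(-20549) ≡ 1 (mod 64196); reducing, -20549 mod 64196 = 43647.

43647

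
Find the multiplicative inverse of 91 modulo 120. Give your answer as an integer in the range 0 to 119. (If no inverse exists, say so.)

91

gcd(120, 91) by repeated division:
120 = 1×91 + 29
91 = 3×29 + 4
29 = 7×4 + 1
4 = 4×1 + 0
gcd = 1, so the inverse exists. Back-substitute:
1 = 29 − 7·4
1 = −7·91 + 22·29
1 = 22·120 − 29·91
Hence 91⁻¹ ≡ -29 ≡ 91 (mod 120).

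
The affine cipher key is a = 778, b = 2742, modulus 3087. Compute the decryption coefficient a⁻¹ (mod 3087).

Apply the Euclidean algorithm to 3087 and 778:
3087 = 3·778 + 753
778 = 1·753 + 25
753 = 30·25 + 3
25 = 8·3 + 1
3 = 3·1 + 0
The gcd is 1. Working backward:
1 = 25 − 8·3
1 = −8·753 + 241·25
1 = 241·778 − 249·753
1 = −249·3087 + 988·778
So 778·988 ≡ 1 (mod 3087).

988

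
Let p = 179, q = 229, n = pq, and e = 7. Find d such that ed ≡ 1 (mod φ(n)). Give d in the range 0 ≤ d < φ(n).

23191

φ(n) = (p−1)(q−1) = 178·228 = 40584.
Need d with 7·d ≡ 1 (mod 40584). Apply the extended Euclidean algorithm:
40584 = 5797×7 + 5
7 = 1×5 + 2
5 = 2×2 + 1
2 = 2×1 + 0
Back-substitute:
1 = 5 − 2·2
1 = −2·7 + 3·5
1 = 3·40584 − 17393·7
So 7·(-17393) ≡ 1 (mod 40584), hence d ≡ -17393 ≡ 23191 (mod 40584).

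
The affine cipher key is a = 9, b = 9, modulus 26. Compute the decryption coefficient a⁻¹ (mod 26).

Apply the Euclidean algorithm to 26 and 9:
26 = 2×9 + 8
9 = 1×8 + 1
8 = 8×1 + 0
gcd = 1, so the inverse exists. Back-substitute:
1 = 9 − 8
1 = −26 + 3·9
So 9·3 ≡ 1 (mod 26).

3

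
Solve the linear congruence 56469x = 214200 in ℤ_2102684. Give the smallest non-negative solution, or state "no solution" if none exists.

180636

First find gcd(56469, 2102684):
2102684 = 37*56469 + 13331
56469 = 4*13331 + 3145
13331 = 4*3145 + 751
3145 = 4*751 + 141
751 = 5*141 + 46
141 = 3*46 + 3
46 = 15*3 + 1
3 = 3*1 + 0
gcd = 1, so a unique solution mod 2102684 exists.
Back-substitute for the Bézout coefficients:
1 = 46 − 15·3
1 = −15·141 + 46·46
1 = 46·751 − 245·141
1 = −245·3145 + 1026·751
1 = 1026·13331 − 4349·3145
1 = −4349·56469 + 18422·13331
1 = 18422·2102684 − 685963·56469
So 56469·(-685963) ≡ 1 (mod 2102684), giving 56469⁻¹ ≡ 1416721.
x ≡ 56469⁻¹·214200 ≡ 1416721·214200 ≡ 180636 (mod 2102684).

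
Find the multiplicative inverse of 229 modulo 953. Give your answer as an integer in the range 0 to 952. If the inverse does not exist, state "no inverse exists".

412

Apply the Euclidean algorithm to 953 and 229:
953 = 4*229 + 37
229 = 6*37 + 7
37 = 5*7 + 2
7 = 3*2 + 1
2 = 2*1 + 0
gcd = 1, so the inverse exists. Back-substitute:
1 = 7 − 3·2
1 = −3·37 + 16·7
1 = 16·229 − 99·37
1 = −99·953 + 412·229
So 229·412 ≡ 1 (mod 953).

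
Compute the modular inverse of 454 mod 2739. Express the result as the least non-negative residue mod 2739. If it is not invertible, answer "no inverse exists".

Run Euclid on (2739, 454):
2739 = 6*454 + 15
454 = 30*15 + 4
15 = 3*4 + 3
4 = 1*3 + 1
3 = 3*1 + 0
Since gcd(454, 2739) = 1, back-substitute to write 1 as a combination:
1 = 4 − 3
1 = −15 + 4·4
1 = 4·454 − 121·15
1 = −121·2739 + 730·454
So 454·730 ≡ 1 (mod 2739).

730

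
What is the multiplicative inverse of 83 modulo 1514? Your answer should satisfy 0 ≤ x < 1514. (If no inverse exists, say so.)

gcd(1514, 83) by repeated division:
1514 = 18×83 + 20
83 = 4×20 + 3
20 = 6×3 + 2
3 = 1×2 + 1
2 = 2×1 + 0
gcd = 1, so the inverse exists. Back-substitute:
1 = 3 − 2
1 = −20 + 7·3
1 = 7·83 − 29·20
1 = −29·1514 + 529·83
So 83·529 ≡ 1 (mod 1514).

529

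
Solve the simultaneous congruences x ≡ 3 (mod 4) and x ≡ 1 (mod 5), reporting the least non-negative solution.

Write x = 3 + 4·k. Then 4·k ≡ 1 − 3 ≡ 3 (mod 5).
Need 4⁻¹ mod 5. Extended Euclid on (5, 4):
5 = 1·4 + 1
4 = 4·1 + 0
Back-substitute:
1 = 5 − 4
4⁻¹ ≡ 4 (mod 5), so k ≡ 4·3 ≡ 2 (mod 5).
x = 3 + 4·2 = 11.

11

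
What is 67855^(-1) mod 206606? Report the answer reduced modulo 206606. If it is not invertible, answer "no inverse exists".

gcd(206606, 67855) by repeated division:
206606 = 3·67855 + 3041
67855 = 22·3041 + 953
3041 = 3·953 + 182
953 = 5·182 + 43
182 = 4·43 + 10
43 = 4·10 + 3
10 = 3·3 + 1
3 = 3·1 + 0
The gcd is 1. Working backward:
1 = 10 − 3·3
1 = −3·43 + 13·10
1 = 13·182 − 55·43
1 = −55·953 + 288·182
1 = 288·3041 − 919·953
1 = −919·67855 + 20506·3041
1 = 20506·206606 − 62437·67855
So 67855·(-62437) ≡ 1 (mod 206606), and -62437 ≡ 144169 (mod 206606).

144169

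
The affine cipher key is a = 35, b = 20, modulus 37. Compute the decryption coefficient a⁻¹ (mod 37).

Apply the Euclidean algorithm to 37 and 35:
37 = 1·35 + 2
35 = 17·2 + 1
2 = 2·1 + 0
gcd = 1, so the inverse exists. Back-substitute:
1 = 35 − 17·2
1 = −17·37 + 18·35
So 35·18 ≡ 1 (mod 37).

18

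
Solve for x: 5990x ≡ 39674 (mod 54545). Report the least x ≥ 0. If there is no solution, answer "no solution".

no solution

gcd(5990, 54545):
54545 = 9×5990 + 635
5990 = 9×635 + 275
635 = 2×275 + 85
275 = 3×85 + 20
85 = 4×20 + 5
20 = 4×5 + 0
gcd = 5, but 5 ∤ 39674, so the congruence has no solution.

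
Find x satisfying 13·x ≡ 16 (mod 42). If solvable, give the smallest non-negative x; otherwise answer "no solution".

40

First find gcd(13, 42):
42 = 3*13 + 3
13 = 4*3 + 1
3 = 3*1 + 0
gcd = 1, so a unique solution mod 42 exists.
Back-substitute for the Bézout coefficients:
1 = 13 − 4·3
1 = −4·42 + 13·13
So 13·(13) ≡ 1 (mod 42), giving 13⁻¹ ≡ 13.
x ≡ 13⁻¹·16 ≡ 13·16 ≡ 40 (mod 42).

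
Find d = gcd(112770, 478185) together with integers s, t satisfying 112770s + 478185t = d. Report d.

15

Euclidean algorithm:
478185 = 4*112770 + 27105
112770 = 4*27105 + 4350
27105 = 6*4350 + 1005
4350 = 4*1005 + 330
1005 = 3*330 + 15
330 = 22*15 + 0
gcd(112770, 478185) = 15.
Express as a combination:
15 = 1005 − 3·330
15 = −3·4350 + 13·1005
15 = 13·27105 − 81·4350
15 = −81·112770 + 337·27105
15 = 337·478185 − 1429·112770
So 15 = (337)·478185 + (-1429)·112770.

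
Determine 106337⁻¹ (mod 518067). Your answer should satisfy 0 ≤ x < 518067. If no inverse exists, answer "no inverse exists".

Euclidean algorithm on 518067, 106337:
518067 = 4*106337 + 92719
106337 = 1*92719 + 13618
92719 = 6*13618 + 11011
13618 = 1*11011 + 2607
11011 = 4*2607 + 583
2607 = 4*583 + 275
583 = 2*275 + 33
275 = 8*33 + 11
33 = 3*11 + 0
gcd(106337, 518067) = 11 ≠ 1, so 106337 has no multiplicative inverse modulo 518067.

no inverse exists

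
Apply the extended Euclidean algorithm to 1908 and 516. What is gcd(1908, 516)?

12

Repeated division:
1908 = 3*516 + 360
516 = 1*360 + 156
360 = 2*156 + 48
156 = 3*48 + 12
48 = 4*12 + 0
gcd(1908, 516) = 12.
Back-substituting:
12 = 156 − 3·48
12 = −3·360 + 7·156
12 = 7·516 − 10·360
12 = −10·1908 + 37·516
So 12 = (-10)·1908 + (37)·516.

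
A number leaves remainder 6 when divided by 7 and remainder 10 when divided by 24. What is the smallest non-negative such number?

Write x = 6 + 7·k. Then 7·k ≡ 10 − 6 ≡ 4 (mod 24).
Need 7⁻¹ mod 24. Extended Euclid on (24, 7):
24 = 3×7 + 3
7 = 2×3 + 1
3 = 3×1 + 0
Back-substitute:
1 = 7 − 2·3
1 = −2·24 + 7·7
7⁻¹ ≡ 7 (mod 24), so k ≡ 7·4 ≡ 4 (mod 24).
x = 6 + 7·4 = 34.

34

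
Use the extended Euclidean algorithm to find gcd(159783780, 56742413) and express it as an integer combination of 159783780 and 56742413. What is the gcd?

13

Apply Euclid's algorithm to 159783780 and 56742413:
159783780 = 2·56742413 + 46298954
56742413 = 1·46298954 + 10443459
46298954 = 4·10443459 + 4525118
10443459 = 2·4525118 + 1393223
4525118 = 3·1393223 + 345449
1393223 = 4·345449 + 11427
345449 = 30·11427 + 2639
11427 = 4·2639 + 871
2639 = 3·871 + 26
871 = 33·26 + 13
26 = 2·13 + 0
gcd(159783780, 56742413) = 13.
Express as a combination:
13 = 871 − 33·26
13 = −33·2639 + 100·871
13 = 100·11427 − 433·2639
13 = −433·345449 + 13090·11427
13 = 13090·1393223 − 52793·345449
13 = −52793·4525118 + 171469·1393223
13 = 171469·10443459 − 395731·4525118
13 = −395731·46298954 + 1754393·10443459
13 = 1754393·56742413 − 2150124·46298954
13 = −2150124·159783780 + 6054641·56742413
So 13 = (-2150124)·159783780 + (6054641)·56742413.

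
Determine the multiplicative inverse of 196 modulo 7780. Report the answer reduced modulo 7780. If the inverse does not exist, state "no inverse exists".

no inverse exists

Compute gcd(196, 7780):
7780 = 39*196 + 136
196 = 1*136 + 60
136 = 2*60 + 16
60 = 3*16 + 12
16 = 1*12 + 4
12 = 3*4 + 0
Since gcd = 4 > 1, 196 is not a unit mod 7780.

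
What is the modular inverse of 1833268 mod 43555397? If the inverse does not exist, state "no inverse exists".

Extended Euclidean algorithm:
43555397 = 23×1833268 + 1390233
1833268 = 1×1390233 + 443035
1390233 = 3×443035 + 61128
443035 = 7×61128 + 15139
61128 = 4×15139 + 572
15139 = 26×572 + 267
572 = 2×267 + 38
267 = 7×38 + 1
38 = 38×1 + 0
The gcd is 1. Working backward:
1 = 267 − 7·38
1 = −7·572 + 15·267
1 = 15·15139 − 397·572
1 = −397·61128 + 1603·15139
1 = 1603·443035 − 11618·61128
1 = −11618·1390233 + 36457·443035
1 = 36457·1833268 − 48075·1390233
1 = −48075·43555397 + 1142182·1833268
So 1833268·1142182 ≡ 1 (mod 43555397).

1142182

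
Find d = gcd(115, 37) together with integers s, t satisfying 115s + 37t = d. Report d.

1

Euclidean algorithm:
115 = 3·37 + 4
37 = 9·4 + 1
4 = 4·1 + 0
gcd(115, 37) = 1.
Express as a combination:
1 = 37 − 9·4
1 = −9·115 + 28·37
So 1 = (-9)·115 + (28)·37.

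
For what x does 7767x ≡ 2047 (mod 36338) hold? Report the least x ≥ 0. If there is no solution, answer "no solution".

First find gcd(7767, 36338):
36338 = 4·7767 + 5270
7767 = 1·5270 + 2497
5270 = 2·2497 + 276
2497 = 9·276 + 13
276 = 21·13 + 3
13 = 4·3 + 1
3 = 3·1 + 0
gcd = 1, so a unique solution mod 36338 exists.
Back-substitute for the Bézout coefficients:
1 = 13 − 4·3
1 = −4·276 + 85·13
1 = 85·2497 − 769·276
1 = −769·5270 + 1623·2497
1 = 1623·7767 − 2392·5270
1 = −2392·36338 + 11191·7767
So 7767·(11191) ≡ 1 (mod 36338), giving 7767⁻¹ ≡ 11191.
x ≡ 7767⁻¹·2047 ≡ 11191·2047 ≡ 15037 (mod 36338).

15037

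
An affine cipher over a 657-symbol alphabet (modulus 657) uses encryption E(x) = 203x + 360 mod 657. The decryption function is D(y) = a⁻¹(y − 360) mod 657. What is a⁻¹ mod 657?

479

gcd(657, 203) by repeated division:
657 = 3·203 + 48
203 = 4·48 + 11
48 = 4·11 + 4
11 = 2·4 + 3
4 = 1·3 + 1
3 = 3·1 + 0
gcd = 1, so the inverse exists. Back-substitute:
1 = 4 − 3
1 = −11 + 3·4
1 = 3·48 − 13·11
1 = −13·203 + 55·48
1 = 55·657 − 178·203
So 203·(-178) ≡ 1 (mod 657), and -178 ≡ 479 (mod 657).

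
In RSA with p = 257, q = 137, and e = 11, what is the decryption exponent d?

31651

φ(n) = (p−1)(q−1) = 256·136 = 34816.
Need d with 11·d ≡ 1 (mod 34816). Apply the extended Euclidean algorithm:
34816 = 3165×11 + 1
11 = 11×1 + 0
Back-substitute:
1 = 34816 − 3165·11
So 11·(-3165) ≡ 1 (mod 34816), hence d ≡ -3165 ≡ 31651 (mod 34816).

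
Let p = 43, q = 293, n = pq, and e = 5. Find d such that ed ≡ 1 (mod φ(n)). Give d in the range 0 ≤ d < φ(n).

φ(n) = (p−1)(q−1) = 42·292 = 12264.
Need d with 5·d ≡ 1 (mod 12264). Apply the extended Euclidean algorithm:
12264 = 2452×5 + 4
5 = 1×4 + 1
4 = 4×1 + 0
Back-substitute:
1 = 5 − 4
1 = −12264 + 2453·5
So 5·2453 ≡ 1 (mod 12264), hence d = 2453.

2453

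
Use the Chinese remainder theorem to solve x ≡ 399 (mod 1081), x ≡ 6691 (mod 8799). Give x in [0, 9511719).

5057317

Write x = 399 + 1081·k. Then 1081·k ≡ 6691 − 399 ≡ 6292 (mod 8799).
Need 1081⁻¹ mod 8799. Extended Euclid on (8799, 1081):
8799 = 8*1081 + 151
1081 = 7*151 + 24
151 = 6*24 + 7
24 = 3*7 + 3
7 = 2*3 + 1
3 = 3*1 + 0
Back-substitute:
1 = 7 − 2·3
1 = −2·24 + 7·7
1 = 7·151 − 44·24
1 = −44·1081 + 315·151
1 = 315·8799 − 2564·1081
1081⁻¹ ≡ 6235 (mod 8799), so k ≡ 6235·6292 ≡ 4678 (mod 8799).
x = 399 + 1081·4678 = 5057317.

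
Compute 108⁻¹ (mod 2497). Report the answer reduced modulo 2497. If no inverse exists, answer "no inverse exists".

1919

Run Euclid on (2497, 108):
2497 = 23×108 + 13
108 = 8×13 + 4
13 = 3×4 + 1
4 = 4×1 + 0
Since gcd(108, 2497) = 1, back-substitute to write 1 as a combination:
1 = 13 − 3·4
1 = −3·108 + 25·13
1 = 25·2497 − 578·108
So 108·(-578) ≡ 1 (mod 2497), and -578 ≡ 1919 (mod 2497).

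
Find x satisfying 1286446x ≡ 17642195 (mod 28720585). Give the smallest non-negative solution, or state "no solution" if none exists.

4536985

First find gcd(1286446, 28720585):
28720585 = 22·1286446 + 418773
1286446 = 3·418773 + 30127
418773 = 13·30127 + 27122
30127 = 1·27122 + 3005
27122 = 9·3005 + 77
3005 = 39·77 + 2
77 = 38·2 + 1
2 = 2·1 + 0
gcd = 1, so a unique solution mod 28720585 exists.
Back-substitute for the Bézout coefficients:
1 = 77 − 38·2
1 = −38·3005 + 1483·77
1 = 1483·27122 − 13385·3005
1 = −13385·30127 + 14868·27122
1 = 14868·418773 − 206669·30127
1 = −206669·1286446 + 634875·418773
1 = 634875·28720585 − 14173919·1286446
So 1286446·(-14173919) ≡ 1 (mod 28720585), giving 1286446⁻¹ ≡ 14546666.
x ≡ 1286446⁻¹·17642195 ≡ 14546666·17642195 ≡ 4536985 (mod 28720585).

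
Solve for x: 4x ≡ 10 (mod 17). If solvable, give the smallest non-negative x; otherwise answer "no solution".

11

First find gcd(4, 17):
17 = 4·4 + 1
4 = 4·1 + 0
gcd = 1, so a unique solution mod 17 exists.
Back-substitute for the Bézout coefficients:
1 = 17 − 4·4
So 4·(-4) ≡ 1 (mod 17), giving 4⁻¹ ≡ 13.
x ≡ 4⁻¹·10 ≡ 13·10 ≡ 11 (mod 17).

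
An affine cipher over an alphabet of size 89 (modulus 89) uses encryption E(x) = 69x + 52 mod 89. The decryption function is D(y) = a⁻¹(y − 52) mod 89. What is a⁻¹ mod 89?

40

gcd(89, 69) by repeated division:
89 = 1*69 + 20
69 = 3*20 + 9
20 = 2*9 + 2
9 = 4*2 + 1
2 = 2*1 + 0
Since gcd(69, 89) = 1, back-substitute to write 1 as a combination:
1 = 9 − 4·2
1 = −4·20 + 9·9
1 = 9·69 − 31·20
1 = −31·89 + 40·69
So 69·40 ≡ 1 (mod 89).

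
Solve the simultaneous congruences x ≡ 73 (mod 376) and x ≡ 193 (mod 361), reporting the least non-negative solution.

3081

Write x = 73 + 376·k. Then 376·k ≡ 193 − 73 ≡ 120 (mod 361).
Need 376⁻¹ mod 361. Extended Euclid on (361, 15):
361 = 24*15 + 1
15 = 15*1 + 0
Back-substitute:
1 = 361 − 24·15
376⁻¹ ≡ 337 (mod 361), so k ≡ 337·120 ≡ 8 (mod 361).
x = 73 + 376·8 = 3081.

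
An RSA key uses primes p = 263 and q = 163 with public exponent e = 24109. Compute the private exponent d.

42025

φ(n) = (p−1)(q−1) = 262·162 = 42444.
Need d with 24109·d ≡ 1 (mod 42444). Apply the extended Euclidean algorithm:
42444 = 1*24109 + 18335
24109 = 1*18335 + 5774
18335 = 3*5774 + 1013
5774 = 5*1013 + 709
1013 = 1*709 + 304
709 = 2*304 + 101
304 = 3*101 + 1
101 = 101*1 + 0
Back-substitute:
1 = 304 − 3·101
1 = −3·709 + 7·304
1 = 7·1013 − 10·709
1 = −10·5774 + 57·1013
1 = 57·18335 − 181·5774
1 = −181·24109 + 238·18335
1 = 238·42444 − 419·24109
So 24109·(-419) ≡ 1 (mod 42444), hence d ≡ -419 ≡ 42025 (mod 42444).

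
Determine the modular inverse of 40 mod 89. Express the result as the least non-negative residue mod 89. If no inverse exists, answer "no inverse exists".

69

gcd(89, 40) by repeated division:
89 = 2×40 + 9
40 = 4×9 + 4
9 = 2×4 + 1
4 = 4×1 + 0
The gcd is 1. Working backward:
1 = 9 − 2·4
1 = −2·40 + 9·9
1 = 9·89 − 20·40
So 40·(-20) ≡ 1 (mod 89), and -20 ≡ 69 (mod 89).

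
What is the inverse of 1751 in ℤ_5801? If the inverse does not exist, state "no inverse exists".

Run Euclid on (5801, 1751):
5801 = 3*1751 + 548
1751 = 3*548 + 107
548 = 5*107 + 13
107 = 8*13 + 3
13 = 4*3 + 1
3 = 3*1 + 0
gcd = 1, so the inverse exists. Back-substitute:
1 = 13 − 4·3
1 = −4·107 + 33·13
1 = 33·548 − 169·107
1 = −169·1751 + 540·548
1 = 540·5801 − 1789·1751
Thus 1751·(-1789) ≡ 1 (mod 5801); reducing, -1789 mod 5801 = 4012.

4012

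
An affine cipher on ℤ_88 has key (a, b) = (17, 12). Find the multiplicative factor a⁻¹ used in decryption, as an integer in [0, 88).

57

Apply the Euclidean algorithm to 88 and 17:
88 = 5×17 + 3
17 = 5×3 + 2
3 = 1×2 + 1
2 = 2×1 + 0
gcd = 1, so the inverse exists. Back-substitute:
1 = 3 − 2
1 = −17 + 6·3
1 = 6·88 − 31·17
So 17·(-31) ≡ 1 (mod 88), and -31 ≡ 57 (mod 88).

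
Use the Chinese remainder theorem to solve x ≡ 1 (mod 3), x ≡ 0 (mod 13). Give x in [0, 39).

Write x = 1 + 3·k. Then 3·k ≡ 0 − 1 ≡ 12 (mod 13).
Need 3⁻¹ mod 13. Extended Euclid on (13, 3):
13 = 4*3 + 1
3 = 3*1 + 0
Back-substitute:
1 = 13 − 4·3
3⁻¹ ≡ 9 (mod 13), so k ≡ 9·12 ≡ 4 (mod 13).
x = 1 + 3·4 = 13.

13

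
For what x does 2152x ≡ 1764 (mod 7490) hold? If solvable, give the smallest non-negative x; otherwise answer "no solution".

147

First find gcd(2152, 7490):
7490 = 3·2152 + 1034
2152 = 2·1034 + 84
1034 = 12·84 + 26
84 = 3·26 + 6
26 = 4·6 + 2
6 = 3·2 + 0
gcd = 2 and 2 | 1764, so solutions exist. Divide through by 2: 1076x ≡ 882 (mod 3745).
Now find 1076⁻¹ mod 3745:
3745 = 3·1076 + 517
1076 = 2·517 + 42
517 = 12·42 + 13
42 = 3·13 + 3
13 = 4·3 + 1
3 = 3·1 + 0
Back-substitute:
1 = 13 − 4·3
1 = −4·42 + 13·13
1 = 13·517 − 160·42
1 = −160·1076 + 333·517
1 = 333·3745 − 1159·1076
So 1076·(-1159) ≡ 1 (mod 3745), i.e. 1076⁻¹ ≡ 2586.
Then x ≡ 2586·882 ≡ 147 (mod 3745); the smallest non-negative solution is x = 147.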